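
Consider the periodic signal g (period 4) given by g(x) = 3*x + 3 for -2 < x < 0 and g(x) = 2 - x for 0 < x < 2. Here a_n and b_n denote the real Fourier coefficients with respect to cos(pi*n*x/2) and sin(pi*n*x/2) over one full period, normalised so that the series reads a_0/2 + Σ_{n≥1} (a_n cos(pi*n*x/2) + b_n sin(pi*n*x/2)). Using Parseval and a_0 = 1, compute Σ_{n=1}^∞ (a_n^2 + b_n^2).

23/6

Parseval: a_0^2/2 + Σ_{n≥1} (a_n^2+b_n^2) = 1/2 ∫_{-2}^{2} g(x)^2 dx = 13/3.
Subtract a_0^2/2 = 1/2: Σ (a_n^2+b_n^2) = 23/6.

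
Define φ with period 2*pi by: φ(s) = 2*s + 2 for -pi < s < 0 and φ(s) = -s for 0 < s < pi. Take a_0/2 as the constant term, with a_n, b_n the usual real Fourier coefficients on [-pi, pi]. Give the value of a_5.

6/(25*pi)

a_5 = 1/pi ∫_{-pi}^{pi} φ(s) cos(5*s) ds.
Split the integral at the breakpoints.
Integrating by parts (boundary term plus one more integral), an antiderivative of (2*s + 2) cos(5*s) is 2*s*sin(5*s)/5 + 2*sin(5*s)/5 + 2*cos(5*s)/25; evaluating from -pi to 0: ∫_{-pi}^{0} (2*s + 2) cos(5*s) ds = (2/25) - (-2/25) = 4/25.
Integrating by parts (boundary term plus one more integral), an antiderivative of (-s) cos(5*s) is -s*sin(5*s)/5 - cos(5*s)/25; evaluating from 0 to pi: ∫_{0}^{pi} (-s) cos(5*s) ds = (1/25) - (-1/25) = 2/25.
Summing the pieces and multiplying by (1/pi) gives a_5 = 6/(25*pi).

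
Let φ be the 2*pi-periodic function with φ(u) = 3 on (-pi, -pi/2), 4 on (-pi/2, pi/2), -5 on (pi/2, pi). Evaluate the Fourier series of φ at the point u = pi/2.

At u = pi/2 the one-sided limits are φ(pi/2^-) = 4 and φ(pi/2^+) = -5.
By Dirichlet's theorem the series converges to their average, [(4) + (-5)]/2 = -1/2.

-1/2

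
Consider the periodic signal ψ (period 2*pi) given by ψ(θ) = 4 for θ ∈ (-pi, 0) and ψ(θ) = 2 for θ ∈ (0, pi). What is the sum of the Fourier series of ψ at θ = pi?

At θ = pi the one-sided limits are ψ(pi^-) = 2 and ψ(pi^+) = 4.
By Dirichlet's theorem the series converges to their average, [(2) + (4)]/2 = 3.

3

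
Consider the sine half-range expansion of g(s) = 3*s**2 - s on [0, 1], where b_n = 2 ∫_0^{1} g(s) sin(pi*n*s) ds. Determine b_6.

-2/(3*pi)

b_6 = 2 ∫_0^{1} (3*s**2 - s) sin(6*pi*s) ds.
Integrating by parts twice (tabular method), an antiderivative of (3*s**2 - s) sin(6*pi*s) is -s**2*cos(6*pi*s)/(2*pi) + s*sin(6*pi*s)/(6*pi**2) + s*cos(6*pi*s)/(6*pi) - sin(6*pi*s)/(36*pi**2) + cos(6*pi*s)/(36*pi**3); evaluating from 0 to 1: ∫_{0}^{1} (3*s**2 - s) sin(6*pi*s) ds = ((1 - 12*pi**2)/(36*pi**3)) - (1/(36*pi**3)) = -1/(3*pi).
Hence b_6 = 2·(-1/(3*pi)) = -2/(3*pi).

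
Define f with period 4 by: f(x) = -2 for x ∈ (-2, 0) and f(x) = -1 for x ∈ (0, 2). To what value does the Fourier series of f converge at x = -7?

-1

x = -7 differs from x = 1 by -2 full period(s), and the series is 4-periodic.
f is continuous at x = 1 with value -1, so the series converges to -1 there.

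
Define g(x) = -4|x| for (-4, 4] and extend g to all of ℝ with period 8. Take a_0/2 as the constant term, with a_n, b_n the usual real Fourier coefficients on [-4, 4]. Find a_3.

a_3 = 1/4 ∫_{-4}^{4} g(x) cos(3*pi*x/4) dx.
g is even and cos(3*pi*x/4) is even, so the integrand is even and a_3 = 1/2 ∫_0^{4} g(x) cos(3*pi*x/4) dx.
Integrating by parts (boundary term plus one more integral), an antiderivative of (-4*x) cos(3*pi*x/4) is -16*x*sin(3*pi*x/4)/(3*pi) - 64*cos(3*pi*x/4)/(9*pi**2); evaluating from 0 to 4: ∫_{0}^{4} (-4*x) cos(3*pi*x/4) dx = (64/(9*pi**2)) - (-64/(9*pi**2)) = 128/(9*pi**2).
Hence a_3 = (1/2)·(128/(9*pi**2)) = 64/(9*pi**2).

64/(9*pi**2)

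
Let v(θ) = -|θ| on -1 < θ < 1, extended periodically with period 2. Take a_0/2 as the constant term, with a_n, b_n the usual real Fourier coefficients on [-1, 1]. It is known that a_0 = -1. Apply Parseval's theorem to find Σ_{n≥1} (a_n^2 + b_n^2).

Parseval: a_0^2/2 + Σ_{n≥1} (a_n^2+b_n^2) = ∫_{-1}^{1} v(θ)^2 dθ = 2/3.
Subtract a_0^2/2 = 1/2: Σ (a_n^2+b_n^2) = 1/6.

1/6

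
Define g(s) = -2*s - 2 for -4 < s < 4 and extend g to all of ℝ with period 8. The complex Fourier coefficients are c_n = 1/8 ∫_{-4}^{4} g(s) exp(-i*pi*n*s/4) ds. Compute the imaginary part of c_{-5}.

Since g is real-valued, Im(c_{-5}) = -1/8 ∫_{-4}^{4} g(s) sin(-5*pi*s/4) ds = b_{5}/2.
Integrating by parts (boundary term plus one more integral), an antiderivative of (-2*s - 2) sin(-5*pi*s/4) is -8*s*cos(5*pi*s/4)/(5*pi) + 32*sin(5*pi*s/4)/(25*pi**2) - 8*cos(5*pi*s/4)/(5*pi); evaluating from -4 to 4: ∫_{-4}^{4} (-2*s - 2) sin(-5*pi*s/4) ds = (8/pi) - (-24/(5*pi)) = 64/(5*pi).
Hence Im(c_{-5}) = (-1/8)·(64/(5*pi)) = -8/(5*pi).

-8/(5*pi)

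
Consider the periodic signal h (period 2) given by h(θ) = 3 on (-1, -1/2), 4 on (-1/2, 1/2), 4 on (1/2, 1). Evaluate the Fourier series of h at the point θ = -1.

7/2

At θ = -1 the one-sided limits are h(-1^-) = 4 and h(-1^+) = 3.
By Dirichlet's theorem the series converges to their average, [(4) + (3)]/2 = 7/2.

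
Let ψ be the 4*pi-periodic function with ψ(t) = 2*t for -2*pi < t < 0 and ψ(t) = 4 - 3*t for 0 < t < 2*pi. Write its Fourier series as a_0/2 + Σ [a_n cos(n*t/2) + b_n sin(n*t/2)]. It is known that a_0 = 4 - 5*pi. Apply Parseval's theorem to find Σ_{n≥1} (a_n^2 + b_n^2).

-4*pi + 8 + 29*pi**2/6

Parseval: a_0^2/2 + Σ_{n≥1} (a_n^2+b_n^2) = (1/(2*pi)) ∫_{-2*pi}^{2*pi} ψ(t)^2 dt = -24*pi + 16 + 52*pi**2/3.
Subtract a_0^2/2 = (4 - 5*pi)**2/2: Σ (a_n^2+b_n^2) = -4*pi + 8 + 29*pi**2/6.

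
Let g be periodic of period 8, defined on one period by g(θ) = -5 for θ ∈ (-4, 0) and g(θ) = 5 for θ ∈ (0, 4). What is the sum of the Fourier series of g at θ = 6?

θ = 6 differs from θ = -2 by 1 full period(s), and the series is 8-periodic.
g is continuous at θ = -2 with value -5, so the series converges to -5 there.

-5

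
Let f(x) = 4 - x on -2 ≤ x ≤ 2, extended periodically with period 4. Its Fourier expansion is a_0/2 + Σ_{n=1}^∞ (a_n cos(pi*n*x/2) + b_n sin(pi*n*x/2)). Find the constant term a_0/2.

4

a_0 = 1/2 ∫_{-2}^{2} f(x) dx = 1/2 · (16) = 8.
So the constant term a_0/2 = 4.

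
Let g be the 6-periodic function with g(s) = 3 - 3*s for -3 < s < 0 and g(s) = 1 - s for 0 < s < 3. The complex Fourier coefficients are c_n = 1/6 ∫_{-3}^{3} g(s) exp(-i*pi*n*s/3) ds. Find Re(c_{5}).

-6/(25*pi**2)

Since g is real-valued, Re(c_{5}) = 1/6 ∫_{-3}^{3} g(s) cos(5*pi*s/3) ds = a_{5}/2.
Split the integral at the breakpoints.
Integrating by parts (boundary term plus one more integral), an antiderivative of (3 - 3*s) cos(5*pi*s/3) is -9*s*sin(5*pi*s/3)/(5*pi) + 9*sin(5*pi*s/3)/(5*pi) - 27*cos(5*pi*s/3)/(25*pi**2); evaluating from -3 to 0: ∫_{-3}^{0} (3 - 3*s) cos(5*pi*s/3) ds = (-27/(25*pi**2)) - (27/(25*pi**2)) = -54/(25*pi**2).
Integrating by parts (boundary term plus one more integral), an antiderivative of (1 - s) cos(5*pi*s/3) is -3*s*sin(5*pi*s/3)/(5*pi) + 3*sin(5*pi*s/3)/(5*pi) - 9*cos(5*pi*s/3)/(25*pi**2); evaluating from 0 to 3: ∫_{0}^{3} (1 - s) cos(5*pi*s/3) ds = (9/(25*pi**2)) - (-9/(25*pi**2)) = 18/(25*pi**2).
So ∫_{-3}^{3} g(s) cos(5*pi*s/3) ds = -36/(25*pi**2).
Hence Re(c_{5}) = (1/6)·(-36/(25*pi**2)) = -6/(25*pi**2).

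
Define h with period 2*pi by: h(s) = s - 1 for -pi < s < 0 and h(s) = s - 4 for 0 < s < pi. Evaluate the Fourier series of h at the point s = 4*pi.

s = 4*pi differs from s = 0 by 2 full period(s), and the series is 2*pi-periodic.
At s = 0 the one-sided limits are h(0^-) = -1 and h(0^+) = -4.
By Dirichlet's theorem the series converges to their average, [(-1) + (-4)]/2 = -5/2.

-5/2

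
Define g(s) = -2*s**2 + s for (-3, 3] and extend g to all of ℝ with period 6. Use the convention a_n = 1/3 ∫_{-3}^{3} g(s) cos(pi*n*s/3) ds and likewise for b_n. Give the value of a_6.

-2/pi**2

a_6 = 1/3 ∫_{-3}^{3} g(s) cos(2*pi*s) ds.
Integrating by parts twice (tabular method), an antiderivative of (-2*s**2 + s) cos(2*pi*s) is -s**2*sin(2*pi*s)/pi + s*sin(2*pi*s)/(2*pi) - s*cos(2*pi*s)/pi**2 + sin(2*pi*s)/(2*pi**3) + cos(2*pi*s)/(4*pi**2); evaluating from -3 to 3: ∫_{-3}^{3} (-2*s**2 + s) cos(2*pi*s) ds = (-11/(4*pi**2)) - (13/(4*pi**2)) = -6/pi**2.
Hence a_6 = (1/3)·(-6/pi**2) = -2/pi**2.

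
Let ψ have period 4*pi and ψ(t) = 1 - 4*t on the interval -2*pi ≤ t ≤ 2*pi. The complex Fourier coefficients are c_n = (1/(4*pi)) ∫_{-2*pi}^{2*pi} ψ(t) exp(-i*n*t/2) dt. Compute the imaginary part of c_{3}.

Since ψ is real-valued, Im(c_{3}) = -(1/(4*pi)) ∫_{-2*pi}^{2*pi} ψ(t) sin(3*t/2) dt = -b_{3}/2.
Integrating by parts (boundary term plus one more integral), an antiderivative of (1 - 4*t) sin(3*t/2) is 8*t*cos(3*t/2)/3 - 16*sin(3*t/2)/9 - 2*cos(3*t/2)/3; evaluating from -2*pi to 2*pi: ∫_{-2*pi}^{2*pi} (1 - 4*t) sin(3*t/2) dt = (2/3 - 16*pi/3) - (2/3 + 16*pi/3) = -32*pi/3.
Hence Im(c_{3}) = (-1/(4*pi))·(-32*pi/3) = 8/3.

8/3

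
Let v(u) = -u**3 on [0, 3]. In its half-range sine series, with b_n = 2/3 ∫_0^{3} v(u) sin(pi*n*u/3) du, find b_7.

54*(6 - 49*pi**2)/(343*pi**3)

b_7 = 2/3 ∫_0^{3} (-u**3) sin(7*pi*u/3) du.
Integrating by parts three times (tabular method), an antiderivative of (-u**3) sin(7*pi*u/3) is 3*u**3*cos(7*pi*u/3)/(7*pi) - 27*u**2*sin(7*pi*u/3)/(49*pi**2) - 162*u*cos(7*pi*u/3)/(343*pi**3) + 486*sin(7*pi*u/3)/(2401*pi**4); evaluating from 0 to 3: ∫_{0}^{3} (-u**3) sin(7*pi*u/3) du = (81*(6 - 49*pi**2)/(343*pi**3)) - (0) = 81*(6 - 49*pi**2)/(343*pi**3).
Hence b_7 = (2/3)·(81*(6 - 49*pi**2)/(343*pi**3)) = 54*(6 - 49*pi**2)/(343*pi**3).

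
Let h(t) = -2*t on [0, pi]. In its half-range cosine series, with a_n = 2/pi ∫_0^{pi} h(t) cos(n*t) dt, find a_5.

a_5 = 2/pi ∫_0^{pi} (-2*t) cos(5*t) dt.
Integrating by parts (boundary term plus one more integral), an antiderivative of (-2*t) cos(5*t) is -2*t*sin(5*t)/5 - 2*cos(5*t)/25; evaluating from 0 to pi: ∫_{0}^{pi} (-2*t) cos(5*t) dt = (2/25) - (-2/25) = 4/25.
Hence a_5 = (2/pi)·(4/25) = 8/(25*pi).

8/(25*pi)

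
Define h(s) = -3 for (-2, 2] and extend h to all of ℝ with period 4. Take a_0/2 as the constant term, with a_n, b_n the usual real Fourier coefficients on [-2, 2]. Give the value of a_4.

0

a_4 = 1/2 ∫_{-2}^{2} h(s) cos(2*pi*s) ds.
h is even and cos(2*pi*s) is even, so the integrand is even and a_4 = ∫_0^{2} h(s) cos(2*pi*s) ds.
Directly, an antiderivative of (-3) cos(2*pi*s) is -3*sin(2*pi*s)/(2*pi); evaluating from 0 to 2: ∫_{0}^{2} (-3) cos(2*pi*s) ds = (0) - (0) = 0.
Hence a_4 = 0.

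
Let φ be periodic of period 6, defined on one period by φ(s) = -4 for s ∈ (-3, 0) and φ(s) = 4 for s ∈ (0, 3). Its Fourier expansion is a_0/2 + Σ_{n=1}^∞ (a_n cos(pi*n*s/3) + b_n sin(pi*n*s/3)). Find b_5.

b_5 = 1/3 ∫_{-3}^{3} φ(s) sin(5*pi*s/3) ds.
φ is odd and sin(5*pi*s/3) is odd, so the integrand is even and b_5 = 2/3 ∫_0^{3} φ(s) sin(5*pi*s/3) ds.
Directly, an antiderivative of (4) sin(5*pi*s/3) is -12*cos(5*pi*s/3)/(5*pi); evaluating from 0 to 3: ∫_{0}^{3} (4) sin(5*pi*s/3) ds = (12/(5*pi)) - (-12/(5*pi)) = 24/(5*pi).
Hence b_5 = (2/3)·(24/(5*pi)) = 16/(5*pi).

16/(5*pi)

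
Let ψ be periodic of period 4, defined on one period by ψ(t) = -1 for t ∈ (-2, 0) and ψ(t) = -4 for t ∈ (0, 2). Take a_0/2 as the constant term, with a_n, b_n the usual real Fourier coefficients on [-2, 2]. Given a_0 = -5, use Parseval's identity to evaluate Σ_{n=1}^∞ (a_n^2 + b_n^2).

9/2

Parseval: a_0^2/2 + Σ_{n≥1} (a_n^2+b_n^2) = 1/2 ∫_{-2}^{2} ψ(t)^2 dt = 17.
Subtract a_0^2/2 = 25/2: Σ (a_n^2+b_n^2) = 9/2.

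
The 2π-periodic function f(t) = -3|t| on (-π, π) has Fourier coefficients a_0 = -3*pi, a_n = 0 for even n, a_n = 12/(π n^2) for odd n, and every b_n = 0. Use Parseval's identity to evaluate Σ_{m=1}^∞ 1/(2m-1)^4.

Parseval: a_0^2/2 + Σ a_n^2 = (1/π) ∫_{-π}^{π} f(t)^2 dt = 6*pi**2.
Subtract a_0^2/2 = 9*pi**2/2: Σ a_n^2 = 3*pi**2/2.
Only odd n contribute, with a_n^2 = 144/(π^2 n^4), so Σ_{m≥1} 1/(2m-1)^4 = π^2·(3*pi**2/2)/144 = pi**4/96.

pi**4/96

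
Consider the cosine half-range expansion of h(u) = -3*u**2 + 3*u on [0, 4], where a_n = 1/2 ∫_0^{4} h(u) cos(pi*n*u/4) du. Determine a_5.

144/(25*pi**2)

a_5 = 1/2 ∫_0^{4} (-3*u**2 + 3*u) cos(5*pi*u/4) du.
Integrating by parts twice (tabular method), an antiderivative of (-3*u**2 + 3*u) cos(5*pi*u/4) is -12*u**2*sin(5*pi*u/4)/(5*pi) + 12*u*sin(5*pi*u/4)/(5*pi) - 96*u*cos(5*pi*u/4)/(25*pi**2) + 384*sin(5*pi*u/4)/(125*pi**3) + 48*cos(5*pi*u/4)/(25*pi**2); evaluating from 0 to 4: ∫_{0}^{4} (-3*u**2 + 3*u) cos(5*pi*u/4) du = (336/(25*pi**2)) - (48/(25*pi**2)) = 288/(25*pi**2).
Hence a_5 = (1/2)·(288/(25*pi**2)) = 144/(25*pi**2).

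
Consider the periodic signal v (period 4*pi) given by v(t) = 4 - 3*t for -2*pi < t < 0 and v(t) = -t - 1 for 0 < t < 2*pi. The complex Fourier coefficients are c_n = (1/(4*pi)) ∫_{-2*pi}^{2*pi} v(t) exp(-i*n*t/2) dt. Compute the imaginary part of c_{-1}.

Since v is real-valued, Im(c_{-1}) = -(1/(4*pi)) ∫_{-2*pi}^{2*pi} v(t) sin(-t/2) dt = b_{1}/2.
Split the integral at the breakpoints.
Integrating by parts (boundary term plus one more integral), an antiderivative of (4 - 3*t) sin(-t/2) is -6*t*cos(t/2) + 12*sin(t/2) + 8*cos(t/2); evaluating from -2*pi to 0: ∫_{-2*pi}^{0} (4 - 3*t) sin(-t/2) dt = (8) - (-12*pi - 8) = 16 + 12*pi.
Integrating by parts (boundary term plus one more integral), an antiderivative of (-t - 1) sin(-t/2) is -2*t*cos(t/2) + 4*sin(t/2) - 2*cos(t/2); evaluating from 0 to 2*pi: ∫_{0}^{2*pi} (-t - 1) sin(-t/2) dt = (2 + 4*pi) - (-2) = 4 + 4*pi.
So ∫_{-2*pi}^{2*pi} v(t) sin(-t/2) dt = 20 + 16*pi.
Hence Im(c_{-1}) = (-1/(4*pi))·(20 + 16*pi) = -4 - 5/pi.

-4 - 5/pi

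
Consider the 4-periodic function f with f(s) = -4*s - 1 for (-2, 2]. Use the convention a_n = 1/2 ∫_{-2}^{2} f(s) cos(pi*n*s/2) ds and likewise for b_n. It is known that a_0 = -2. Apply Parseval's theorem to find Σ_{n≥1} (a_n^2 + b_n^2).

Parseval: a_0^2/2 + Σ_{n≥1} (a_n^2+b_n^2) = 1/2 ∫_{-2}^{2} f(s)^2 ds = 134/3.
Subtract a_0^2/2 = 2: Σ (a_n^2+b_n^2) = 128/3.

128/3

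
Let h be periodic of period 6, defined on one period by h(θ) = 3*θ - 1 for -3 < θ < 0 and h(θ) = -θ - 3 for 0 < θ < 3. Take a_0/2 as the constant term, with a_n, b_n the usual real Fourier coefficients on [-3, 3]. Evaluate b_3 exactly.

b_3 = 1/3 ∫_{-3}^{3} h(θ) sin(pi*θ) dθ.
Split the integral at the breakpoints.
Integrating by parts (boundary term plus one more integral), an antiderivative of (3*θ - 1) sin(pi*θ) is -3*θ*cos(pi*θ)/pi + 3*sin(pi*θ)/pi**2 + cos(pi*θ)/pi; evaluating from -3 to 0: ∫_{-3}^{0} (3*θ - 1) sin(pi*θ) dθ = (1/pi) - (-10/pi) = 11/pi.
Integrating by parts (boundary term plus one more integral), an antiderivative of (-θ - 3) sin(pi*θ) is θ*cos(pi*θ)/pi - sin(pi*θ)/pi**2 + 3*cos(pi*θ)/pi; evaluating from 0 to 3: ∫_{0}^{3} (-θ - 3) sin(pi*θ) dθ = (-6/pi) - (3/pi) = -9/pi.
Summing the pieces and multiplying by (1/3) gives b_3 = 2/(3*pi).

2/(3*pi)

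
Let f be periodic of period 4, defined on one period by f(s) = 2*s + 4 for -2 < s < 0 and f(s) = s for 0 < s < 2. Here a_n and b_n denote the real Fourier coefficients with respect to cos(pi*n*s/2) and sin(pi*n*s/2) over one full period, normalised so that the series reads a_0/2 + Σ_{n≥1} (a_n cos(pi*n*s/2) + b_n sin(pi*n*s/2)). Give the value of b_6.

b_6 = 1/2 ∫_{-2}^{2} f(s) sin(3*pi*s) ds.
Split the integral at the breakpoints.
Integrating by parts (boundary term plus one more integral), an antiderivative of (2*s + 4) sin(3*pi*s) is -2*s*cos(3*pi*s)/(3*pi) + 2*sin(3*pi*s)/(9*pi**2) - 4*cos(3*pi*s)/(3*pi); evaluating from -2 to 0: ∫_{-2}^{0} (2*s + 4) sin(3*pi*s) ds = (-4/(3*pi)) - (0) = -4/(3*pi).
Integrating by parts (boundary term plus one more integral), an antiderivative of (s) sin(3*pi*s) is -s*cos(3*pi*s)/(3*pi) + sin(3*pi*s)/(9*pi**2); evaluating from 0 to 2: ∫_{0}^{2} (s) sin(3*pi*s) ds = (-2/(3*pi)) - (0) = -2/(3*pi).
Summing the pieces and multiplying by (1/2) gives b_6 = -1/pi.

-1/pi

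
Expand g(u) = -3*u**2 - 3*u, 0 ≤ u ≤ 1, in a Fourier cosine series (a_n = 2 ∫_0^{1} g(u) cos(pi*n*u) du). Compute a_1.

24/pi**2

a_1 = 2 ∫_0^{1} (-3*u**2 - 3*u) cos(pi*u) du.
Integrating by parts twice (tabular method), an antiderivative of (-3*u**2 - 3*u) cos(pi*u) is -3*u**2*sin(pi*u)/pi - 3*u*sin(pi*u)/pi - 6*u*cos(pi*u)/pi**2 + 6*sin(pi*u)/pi**3 - 3*cos(pi*u)/pi**2; evaluating from 0 to 1: ∫_{0}^{1} (-3*u**2 - 3*u) cos(pi*u) du = (9/pi**2) - (-3/pi**2) = 12/pi**2.
Hence a_1 = 2·(12/pi**2) = 24/pi**2.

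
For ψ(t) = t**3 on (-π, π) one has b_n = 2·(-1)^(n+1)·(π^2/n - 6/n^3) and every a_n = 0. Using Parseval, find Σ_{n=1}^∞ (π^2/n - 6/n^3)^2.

pi**6/14

Parseval: Σ b_n^2 = (1/π) ∫_{-π}^{π} ψ(t)^2 dt = 2*pi**6/7.
b_n^2 = 4·(π^2/n - 6/n^3)^2, so the sum equals (2*pi**6/7)/4 = pi**6/14.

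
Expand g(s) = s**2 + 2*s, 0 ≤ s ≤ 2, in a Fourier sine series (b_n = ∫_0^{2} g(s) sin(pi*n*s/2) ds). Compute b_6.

b_6 = ∫_0^{2} (s**2 + 2*s) sin(3*pi*s) ds.
Integrating by parts twice (tabular method), an antiderivative of (s**2 + 2*s) sin(3*pi*s) is -s**2*cos(3*pi*s)/(3*pi) + 2*s*sin(3*pi*s)/(9*pi**2) - 2*s*cos(3*pi*s)/(3*pi) + 2*sin(3*pi*s)/(9*pi**2) + 2*cos(3*pi*s)/(27*pi**3); evaluating from 0 to 2: ∫_{0}^{2} (s**2 + 2*s) sin(3*pi*s) ds = (2*(1 - 36*pi**2)/(27*pi**3)) - (2/(27*pi**3)) = -8/(3*pi).
Hence b_6 = -8/(3*pi).

-8/(3*pi)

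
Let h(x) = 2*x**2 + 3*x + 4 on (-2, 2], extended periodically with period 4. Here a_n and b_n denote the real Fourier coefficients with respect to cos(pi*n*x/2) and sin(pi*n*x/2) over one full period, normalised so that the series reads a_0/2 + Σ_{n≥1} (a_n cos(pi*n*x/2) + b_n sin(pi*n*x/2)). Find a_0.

a_0 = 1/2 ∫_{-2}^{2} h(x) dx = 1/2 · (80/3) = 40/3.

40/3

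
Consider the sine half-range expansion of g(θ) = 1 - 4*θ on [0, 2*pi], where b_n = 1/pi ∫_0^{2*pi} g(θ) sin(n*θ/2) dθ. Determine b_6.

8/3

b_6 = 1/pi ∫_0^{2*pi} (1 - 4*θ) sin(3*θ) dθ.
Integrating by parts (boundary term plus one more integral), an antiderivative of (1 - 4*θ) sin(3*θ) is 4*θ*cos(3*θ)/3 - 4*sin(3*θ)/9 - cos(3*θ)/3; evaluating from 0 to 2*pi: ∫_{0}^{2*pi} (1 - 4*θ) sin(3*θ) dθ = (-1/3 + 8*pi/3) - (-1/3) = 8*pi/3.
Hence b_6 = (1/pi)·(8*pi/3) = 8/3.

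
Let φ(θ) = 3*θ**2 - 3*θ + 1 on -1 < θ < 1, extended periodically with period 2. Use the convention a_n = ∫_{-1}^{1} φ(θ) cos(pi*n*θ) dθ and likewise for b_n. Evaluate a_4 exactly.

a_4 = ∫_{-1}^{1} φ(θ) cos(4*pi*θ) dθ.
Integrating by parts twice (tabular method), an antiderivative of (3*θ**2 - 3*θ + 1) cos(4*pi*θ) is 3*θ**2*sin(4*pi*θ)/(4*pi) - 3*θ*sin(4*pi*θ)/(4*pi) + 3*θ*cos(4*pi*θ)/(8*pi**2) - 3*sin(4*pi*θ)/(32*pi**3) + sin(4*pi*θ)/(4*pi) - 3*cos(4*pi*θ)/(16*pi**2); evaluating from -1 to 1: ∫_{-1}^{1} (3*θ**2 - 3*θ + 1) cos(4*pi*θ) dθ = (3/(16*pi**2)) - (-9/(16*pi**2)) = 3/(4*pi**2).
Hence a_4 = 3/(4*pi**2).

3/(4*pi**2)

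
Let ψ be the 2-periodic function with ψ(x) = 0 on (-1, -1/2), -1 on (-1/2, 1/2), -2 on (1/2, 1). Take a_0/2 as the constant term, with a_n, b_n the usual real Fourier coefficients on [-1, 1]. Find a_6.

a_6 = ∫_{-1}^{1} ψ(x) cos(6*pi*x) dx.
Split the integral at the breakpoints.
∫_{-1}^{-1/2} (0) cos(6*pi*x) dx = 0.
Directly, an antiderivative of (-1) cos(6*pi*x) is -sin(6*pi*x)/(6*pi); evaluating from -1/2 to 1/2: ∫_{-1/2}^{1/2} (-1) cos(6*pi*x) dx = (0) - (0) = 0.
Directly, an antiderivative of (-2) cos(6*pi*x) is -sin(6*pi*x)/(3*pi); evaluating from 1/2 to 1: ∫_{1/2}^{1} (-2) cos(6*pi*x) dx = (0) - (0) = 0.
Summing the pieces gives a_6 = 0.

0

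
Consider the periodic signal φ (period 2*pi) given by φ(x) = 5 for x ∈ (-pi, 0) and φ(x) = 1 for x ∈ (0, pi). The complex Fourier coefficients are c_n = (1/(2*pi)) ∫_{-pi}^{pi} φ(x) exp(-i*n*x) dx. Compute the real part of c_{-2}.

Since φ is real-valued, Re(c_{-2}) = (1/(2*pi)) ∫_{-pi}^{pi} φ(x) cos(-2*x) dx = a_{2}/2.
Split the integral at the breakpoints.
Directly, an antiderivative of (5) cos(-2*x) is 5*sin(2*x)/2; evaluating from -pi to 0: ∫_{-pi}^{0} (5) cos(-2*x) dx = (0) - (0) = 0.
Directly, an antiderivative of (1) cos(-2*x) is sin(2*x)/2; evaluating from 0 to pi: ∫_{0}^{pi} (1) cos(-2*x) dx = (0) - (0) = 0.
So ∫_{-pi}^{pi} φ(x) cos(-2*x) dx = 0.
Hence Re(c_{-2}) = (1/(2*pi))·(0) = 0.

0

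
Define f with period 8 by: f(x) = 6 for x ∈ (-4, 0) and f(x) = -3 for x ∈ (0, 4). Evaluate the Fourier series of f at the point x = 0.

3/2

At x = 0 the one-sided limits are f(0^-) = 6 and f(0^+) = -3.
By Dirichlet's theorem the series converges to their average, [(6) + (-3)]/2 = 3/2.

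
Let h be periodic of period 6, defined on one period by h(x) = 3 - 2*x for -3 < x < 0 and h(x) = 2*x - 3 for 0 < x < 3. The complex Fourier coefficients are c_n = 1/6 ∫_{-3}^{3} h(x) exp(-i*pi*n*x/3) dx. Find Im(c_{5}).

Since h is real-valued, Im(c_{5}) = -1/6 ∫_{-3}^{3} h(x) sin(5*pi*x/3) dx = -b_{5}/2.
Split the integral at the breakpoints.
Integrating by parts (boundary term plus one more integral), an antiderivative of (3 - 2*x) sin(5*pi*x/3) is 6*x*cos(5*pi*x/3)/(5*pi) - 18*sin(5*pi*x/3)/(25*pi**2) - 9*cos(5*pi*x/3)/(5*pi); evaluating from -3 to 0: ∫_{-3}^{0} (3 - 2*x) sin(5*pi*x/3) dx = (-9/(5*pi)) - (27/(5*pi)) = -36/(5*pi).
Integrating by parts (boundary term plus one more integral), an antiderivative of (2*x - 3) sin(5*pi*x/3) is -6*x*cos(5*pi*x/3)/(5*pi) + 18*sin(5*pi*x/3)/(25*pi**2) + 9*cos(5*pi*x/3)/(5*pi); evaluating from 0 to 3: ∫_{0}^{3} (2*x - 3) sin(5*pi*x/3) dx = (9/(5*pi)) - (9/(5*pi)) = 0.
So ∫_{-3}^{3} h(x) sin(5*pi*x/3) dx = -36/(5*pi).
Hence Im(c_{5}) = (-1/6)·(-36/(5*pi)) = 6/(5*pi).

6/(5*pi)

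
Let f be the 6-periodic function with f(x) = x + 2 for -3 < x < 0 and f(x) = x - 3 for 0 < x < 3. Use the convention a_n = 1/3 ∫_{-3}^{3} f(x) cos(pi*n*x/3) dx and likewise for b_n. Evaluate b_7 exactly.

b_7 = 1/3 ∫_{-3}^{3} f(x) sin(7*pi*x/3) dx.
Split the integral at the breakpoints.
Integrating by parts (boundary term plus one more integral), an antiderivative of (x + 2) sin(7*pi*x/3) is -3*x*cos(7*pi*x/3)/(7*pi) + 9*sin(7*pi*x/3)/(49*pi**2) - 6*cos(7*pi*x/3)/(7*pi); evaluating from -3 to 0: ∫_{-3}^{0} (x + 2) sin(7*pi*x/3) dx = (-6/(7*pi)) - (-3/(7*pi)) = -3/(7*pi).
Integrating by parts (boundary term plus one more integral), an antiderivative of (x - 3) sin(7*pi*x/3) is -3*x*cos(7*pi*x/3)/(7*pi) + 9*sin(7*pi*x/3)/(49*pi**2) + 9*cos(7*pi*x/3)/(7*pi); evaluating from 0 to 3: ∫_{0}^{3} (x - 3) sin(7*pi*x/3) dx = (0) - (9/(7*pi)) = -9/(7*pi).
Summing the pieces and multiplying by (1/3) gives b_7 = -4/(7*pi).

-4/(7*pi)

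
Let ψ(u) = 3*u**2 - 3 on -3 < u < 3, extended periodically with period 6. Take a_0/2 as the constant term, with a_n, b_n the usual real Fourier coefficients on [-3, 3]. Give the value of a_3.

-12/pi**2

a_3 = 1/3 ∫_{-3}^{3} ψ(u) cos(pi*u) du.
ψ is even and cos(pi*u) is even, so the integrand is even and a_3 = 2/3 ∫_0^{3} ψ(u) cos(pi*u) du.
Integrating by parts twice (tabular method), an antiderivative of (3*u**2 - 3) cos(pi*u) is 3*u**2*sin(pi*u)/pi + 6*u*cos(pi*u)/pi**2 - 3*sin(pi*u)/pi - 6*sin(pi*u)/pi**3; evaluating from 0 to 3: ∫_{0}^{3} (3*u**2 - 3) cos(pi*u) du = (-18/pi**2) - (0) = -18/pi**2.
Hence a_3 = (2/3)·(-18/pi**2) = -12/pi**2.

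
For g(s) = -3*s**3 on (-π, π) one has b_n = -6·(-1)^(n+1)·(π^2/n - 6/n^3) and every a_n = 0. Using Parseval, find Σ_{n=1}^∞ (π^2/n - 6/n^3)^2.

Parseval: Σ b_n^2 = (1/π) ∫_{-π}^{π} g(s)^2 ds = 18*pi**6/7.
b_n^2 = 36·(π^2/n - 6/n^3)^2, so the sum equals (18*pi**6/7)/36 = pi**6/14.

pi**6/14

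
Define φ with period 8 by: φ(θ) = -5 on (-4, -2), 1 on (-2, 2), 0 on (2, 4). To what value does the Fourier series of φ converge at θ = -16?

1

θ = -16 differs from θ = 0 by -2 full period(s), and the series is 8-periodic.
φ is continuous at θ = 0 with value 1, so the series converges to 1 there.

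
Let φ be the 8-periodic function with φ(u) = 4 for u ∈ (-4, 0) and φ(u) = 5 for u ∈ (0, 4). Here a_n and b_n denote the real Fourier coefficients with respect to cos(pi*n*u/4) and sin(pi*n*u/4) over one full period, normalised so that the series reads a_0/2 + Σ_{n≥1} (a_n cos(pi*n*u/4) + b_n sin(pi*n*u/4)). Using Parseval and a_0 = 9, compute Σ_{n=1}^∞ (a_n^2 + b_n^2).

Parseval: a_0^2/2 + Σ_{n≥1} (a_n^2+b_n^2) = 1/4 ∫_{-4}^{4} φ(u)^2 du = 41.
Subtract a_0^2/2 = 81/2: Σ (a_n^2+b_n^2) = 1/2.

1/2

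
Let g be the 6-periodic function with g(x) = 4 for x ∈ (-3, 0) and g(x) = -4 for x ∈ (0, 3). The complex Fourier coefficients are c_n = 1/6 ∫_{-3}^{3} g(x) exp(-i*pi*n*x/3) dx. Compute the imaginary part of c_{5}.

8/(5*pi)

Since g is real-valued, Im(c_{5}) = -1/6 ∫_{-3}^{3} g(x) sin(5*pi*x/3) dx = -b_{5}/2.
g is odd and sin(5*pi*x/3) is odd, so the integrand is even: ∫_{-3}^{3} g(x) sin(5*pi*x/3) dx = 2∫_0^{3} g(x) sin(5*pi*x/3) dx.
Directly, an antiderivative of (-4) sin(5*pi*x/3) is 12*cos(5*pi*x/3)/(5*pi); evaluating from 0 to 3: ∫_{0}^{3} (-4) sin(5*pi*x/3) dx = (-12/(5*pi)) - (12/(5*pi)) = -24/(5*pi).
So ∫_{-3}^{3} g(x) sin(5*pi*x/3) dx = -48/(5*pi).
Hence Im(c_{5}) = (-1/6)·(-48/(5*pi)) = 8/(5*pi).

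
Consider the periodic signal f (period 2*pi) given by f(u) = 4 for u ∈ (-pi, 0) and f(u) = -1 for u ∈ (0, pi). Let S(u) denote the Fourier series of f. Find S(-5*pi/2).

4

u = -5*pi/2 differs from u = -pi/2 by -1 full period(s), and the series is 2*pi-periodic.
f is continuous at u = -pi/2 with value 4, so the series converges to 4 there.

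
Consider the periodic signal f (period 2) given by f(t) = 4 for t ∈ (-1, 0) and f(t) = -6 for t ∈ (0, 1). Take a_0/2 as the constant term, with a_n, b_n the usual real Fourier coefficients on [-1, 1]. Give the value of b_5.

b_5 = ∫_{-1}^{1} f(t) sin(5*pi*t) dt.
Split the integral at the breakpoints.
Directly, an antiderivative of (4) sin(5*pi*t) is -4*cos(5*pi*t)/(5*pi); evaluating from -1 to 0: ∫_{-1}^{0} (4) sin(5*pi*t) dt = (-4/(5*pi)) - (4/(5*pi)) = -8/(5*pi).
Directly, an antiderivative of (-6) sin(5*pi*t) is 6*cos(5*pi*t)/(5*pi); evaluating from 0 to 1: ∫_{0}^{1} (-6) sin(5*pi*t) dt = (-6/(5*pi)) - (6/(5*pi)) = -12/(5*pi).
Summing the pieces gives b_5 = -4/pi.

-4/pi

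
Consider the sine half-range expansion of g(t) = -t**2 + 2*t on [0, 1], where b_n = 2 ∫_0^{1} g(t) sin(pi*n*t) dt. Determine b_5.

2*(4 + 25*pi**2)/(125*pi**3)

b_5 = 2 ∫_0^{1} (-t**2 + 2*t) sin(5*pi*t) dt.
Integrating by parts twice (tabular method), an antiderivative of (-t**2 + 2*t) sin(5*pi*t) is t**2*cos(5*pi*t)/(5*pi) - 2*t*sin(5*pi*t)/(25*pi**2) - 2*t*cos(5*pi*t)/(5*pi) + 2*sin(5*pi*t)/(25*pi**2) - 2*cos(5*pi*t)/(125*pi**3); evaluating from 0 to 1: ∫_{0}^{1} (-t**2 + 2*t) sin(5*pi*t) dt = ((2 + 25*pi**2)/(125*pi**3)) - (-2/(125*pi**3)) = (4 + 25*pi**2)/(125*pi**3).
Hence b_5 = 2·((4 + 25*pi**2)/(125*pi**3)) = 2*(4 + 25*pi**2)/(125*pi**3).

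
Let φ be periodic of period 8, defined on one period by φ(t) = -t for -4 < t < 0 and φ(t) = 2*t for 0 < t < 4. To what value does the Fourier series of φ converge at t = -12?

6

t = -12 differs from t = 4 by -2 full period(s), and the series is 8-periodic.
At t = 4 the one-sided limits are φ(4^-) = 8 and φ(4^+) = 4.
By Dirichlet's theorem the series converges to their average, [(8) + (4)]/2 = 6.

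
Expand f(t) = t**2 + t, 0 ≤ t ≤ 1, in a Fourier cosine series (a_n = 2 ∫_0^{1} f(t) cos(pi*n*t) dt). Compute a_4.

a_4 = 2 ∫_0^{1} (t**2 + t) cos(4*pi*t) dt.
Integrating by parts twice (tabular method), an antiderivative of (t**2 + t) cos(4*pi*t) is t**2*sin(4*pi*t)/(4*pi) + t*sin(4*pi*t)/(4*pi) + t*cos(4*pi*t)/(8*pi**2) - sin(4*pi*t)/(32*pi**3) + cos(4*pi*t)/(16*pi**2); evaluating from 0 to 1: ∫_{0}^{1} (t**2 + t) cos(4*pi*t) dt = (3/(16*pi**2)) - (1/(16*pi**2)) = 1/(8*pi**2).
Hence a_4 = 2·(1/(8*pi**2)) = 1/(4*pi**2).

1/(4*pi**2)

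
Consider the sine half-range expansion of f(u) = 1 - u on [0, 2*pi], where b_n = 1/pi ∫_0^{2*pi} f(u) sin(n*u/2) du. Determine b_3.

4*(1 - pi)/(3*pi)

b_3 = 1/pi ∫_0^{2*pi} (1 - u) sin(3*u/2) du.
Integrating by parts (boundary term plus one more integral), an antiderivative of (1 - u) sin(3*u/2) is 2*u*cos(3*u/2)/3 - 4*sin(3*u/2)/9 - 2*cos(3*u/2)/3; evaluating from 0 to 2*pi: ∫_{0}^{2*pi} (1 - u) sin(3*u/2) du = (2/3 - 4*pi/3) - (-2/3) = 4/3 - 4*pi/3.
Hence b_3 = (1/pi)·(4/3 - 4*pi/3) = 4*(1 - pi)/(3*pi).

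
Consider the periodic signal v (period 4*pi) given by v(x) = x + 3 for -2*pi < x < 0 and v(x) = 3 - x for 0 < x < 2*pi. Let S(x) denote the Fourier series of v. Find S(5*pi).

x = 5*pi differs from x = pi by 1 full period(s), and the series is 4*pi-periodic.
v is continuous at x = pi with value 3 - pi, so the series converges to 3 - pi there.

3 - pi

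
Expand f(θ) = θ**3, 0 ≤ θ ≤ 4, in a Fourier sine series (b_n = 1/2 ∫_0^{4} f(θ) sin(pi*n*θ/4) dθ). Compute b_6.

32*(1 - 6*pi**2)/(9*pi**3)

b_6 = 1/2 ∫_0^{4} (θ**3) sin(3*pi*θ/2) dθ.
Integrating by parts three times (tabular method), an antiderivative of (θ**3) sin(3*pi*θ/2) is -2*θ**3*cos(3*pi*θ/2)/(3*pi) + 4*θ**2*sin(3*pi*θ/2)/(3*pi**2) + 16*θ*cos(3*pi*θ/2)/(9*pi**3) - 32*sin(3*pi*θ/2)/(27*pi**4); evaluating from 0 to 4: ∫_{0}^{4} (θ**3) sin(3*pi*θ/2) dθ = (64*(1 - 6*pi**2)/(9*pi**3)) - (0) = 64*(1 - 6*pi**2)/(9*pi**3).
Hence b_6 = (1/2)·(64*(1 - 6*pi**2)/(9*pi**3)) = 32*(1 - 6*pi**2)/(9*pi**3).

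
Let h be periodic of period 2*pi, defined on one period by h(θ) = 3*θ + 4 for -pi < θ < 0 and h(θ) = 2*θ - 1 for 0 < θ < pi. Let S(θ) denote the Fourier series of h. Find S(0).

3/2

At θ = 0 the one-sided limits are h(0^-) = 4 and h(0^+) = -1.
By Dirichlet's theorem the series converges to their average, [(4) + (-1)]/2 = 3/2.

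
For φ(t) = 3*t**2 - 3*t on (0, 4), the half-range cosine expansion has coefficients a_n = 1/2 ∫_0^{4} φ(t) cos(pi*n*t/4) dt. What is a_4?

12/pi**2

a_4 = 1/2 ∫_0^{4} (3*t**2 - 3*t) cos(pi*t) dt.
Integrating by parts twice (tabular method), an antiderivative of (3*t**2 - 3*t) cos(pi*t) is 3*t**2*sin(pi*t)/pi - 3*t*sin(pi*t)/pi + 6*t*cos(pi*t)/pi**2 - 6*sin(pi*t)/pi**3 - 3*cos(pi*t)/pi**2; evaluating from 0 to 4: ∫_{0}^{4} (3*t**2 - 3*t) cos(pi*t) dt = (21/pi**2) - (-3/pi**2) = 24/pi**2.
Hence a_4 = (1/2)·(24/pi**2) = 12/pi**2.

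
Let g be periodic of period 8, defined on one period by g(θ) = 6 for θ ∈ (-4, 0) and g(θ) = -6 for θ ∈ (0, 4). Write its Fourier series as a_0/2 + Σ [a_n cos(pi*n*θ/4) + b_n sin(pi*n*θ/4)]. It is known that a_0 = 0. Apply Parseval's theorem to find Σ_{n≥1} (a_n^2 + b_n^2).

72

Parseval: a_0^2/2 + Σ_{n≥1} (a_n^2+b_n^2) = 1/4 ∫_{-4}^{4} g(θ)^2 dθ = 72.
Subtract a_0^2/2 = 0: Σ (a_n^2+b_n^2) = 72.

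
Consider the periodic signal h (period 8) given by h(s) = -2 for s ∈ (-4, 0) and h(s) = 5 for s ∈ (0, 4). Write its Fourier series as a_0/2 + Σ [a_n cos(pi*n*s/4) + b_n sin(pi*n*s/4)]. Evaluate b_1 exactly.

14/pi

b_1 = 1/4 ∫_{-4}^{4} h(s) sin(pi*s/4) ds.
Split the integral at the breakpoints.
Directly, an antiderivative of (-2) sin(pi*s/4) is 8*cos(pi*s/4)/pi; evaluating from -4 to 0: ∫_{-4}^{0} (-2) sin(pi*s/4) ds = (8/pi) - (-8/pi) = 16/pi.
Directly, an antiderivative of (5) sin(pi*s/4) is -20*cos(pi*s/4)/pi; evaluating from 0 to 4: ∫_{0}^{4} (5) sin(pi*s/4) ds = (20/pi) - (-20/pi) = 40/pi.
Summing the pieces and multiplying by (1/4) gives b_1 = 14/pi.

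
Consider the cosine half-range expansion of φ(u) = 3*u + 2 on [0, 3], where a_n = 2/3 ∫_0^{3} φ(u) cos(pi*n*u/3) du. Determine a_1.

a_1 = 2/3 ∫_0^{3} (3*u + 2) cos(pi*u/3) du.
Integrating by parts (boundary term plus one more integral), an antiderivative of (3*u + 2) cos(pi*u/3) is 9*u*sin(pi*u/3)/pi + 6*sin(pi*u/3)/pi + 27*cos(pi*u/3)/pi**2; evaluating from 0 to 3: ∫_{0}^{3} (3*u + 2) cos(pi*u/3) du = (-27/pi**2) - (27/pi**2) = -54/pi**2.
Hence a_1 = (2/3)·(-54/pi**2) = -36/pi**2.

-36/pi**2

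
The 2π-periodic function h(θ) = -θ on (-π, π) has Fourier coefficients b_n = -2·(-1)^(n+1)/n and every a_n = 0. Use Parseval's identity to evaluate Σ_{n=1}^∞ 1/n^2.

Parseval: Σ b_n^2 = (1/π) ∫_{-π}^{π} h(θ)^2 dθ = 2*pi**2/3.
Σ b_n^2 = Σ 4/n^2, so Σ 1/n^2 = (2*pi**2/3)/4 = pi**2/6.

pi**2/6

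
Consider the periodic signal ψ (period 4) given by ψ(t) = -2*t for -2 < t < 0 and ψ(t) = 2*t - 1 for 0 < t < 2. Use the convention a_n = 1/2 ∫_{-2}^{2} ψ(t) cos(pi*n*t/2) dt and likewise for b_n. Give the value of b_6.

b_6 = 1/2 ∫_{-2}^{2} ψ(t) sin(3*pi*t) dt.
Split the integral at the breakpoints.
Integrating by parts (boundary term plus one more integral), an antiderivative of (-2*t) sin(3*pi*t) is 2*t*cos(3*pi*t)/(3*pi) - 2*sin(3*pi*t)/(9*pi**2); evaluating from -2 to 0: ∫_{-2}^{0} (-2*t) sin(3*pi*t) dt = (0) - (-4/(3*pi)) = 4/(3*pi).
Integrating by parts (boundary term plus one more integral), an antiderivative of (2*t - 1) sin(3*pi*t) is -2*t*cos(3*pi*t)/(3*pi) + 2*sin(3*pi*t)/(9*pi**2) + cos(3*pi*t)/(3*pi); evaluating from 0 to 2: ∫_{0}^{2} (2*t - 1) sin(3*pi*t) dt = (-1/pi) - (1/(3*pi)) = -4/(3*pi).
Summing the pieces and multiplying by (1/2) gives b_6 = 0.

0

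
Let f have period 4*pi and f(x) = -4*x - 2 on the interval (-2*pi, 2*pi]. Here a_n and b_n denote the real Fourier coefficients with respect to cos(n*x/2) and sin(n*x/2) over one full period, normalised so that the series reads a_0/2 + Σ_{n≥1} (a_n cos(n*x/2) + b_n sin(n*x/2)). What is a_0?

-4

a_0 = (1/(2*pi)) ∫_{-2*pi}^{2*pi} f(x) dx = (1/(2*pi)) · (-8*pi) = -4.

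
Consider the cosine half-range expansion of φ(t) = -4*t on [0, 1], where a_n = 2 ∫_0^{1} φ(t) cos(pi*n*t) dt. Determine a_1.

a_1 = 2 ∫_0^{1} (-4*t) cos(pi*t) dt.
Integrating by parts (boundary term plus one more integral), an antiderivative of (-4*t) cos(pi*t) is -4*t*sin(pi*t)/pi - 4*cos(pi*t)/pi**2; evaluating from 0 to 1: ∫_{0}^{1} (-4*t) cos(pi*t) dt = (4/pi**2) - (-4/pi**2) = 8/pi**2.
Hence a_1 = 2·(8/pi**2) = 16/pi**2.

16/pi**2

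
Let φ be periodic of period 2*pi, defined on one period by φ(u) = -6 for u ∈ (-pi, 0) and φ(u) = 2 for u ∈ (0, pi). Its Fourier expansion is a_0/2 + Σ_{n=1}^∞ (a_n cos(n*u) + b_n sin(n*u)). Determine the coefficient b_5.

b_5 = 1/pi ∫_{-pi}^{pi} φ(u) sin(5*u) du.
Split the integral at the breakpoints.
Directly, an antiderivative of (-6) sin(5*u) is 6*cos(5*u)/5; evaluating from -pi to 0: ∫_{-pi}^{0} (-6) sin(5*u) du = (6/5) - (-6/5) = 12/5.
Directly, an antiderivative of (2) sin(5*u) is -2*cos(5*u)/5; evaluating from 0 to pi: ∫_{0}^{pi} (2) sin(5*u) du = (2/5) - (-2/5) = 4/5.
Summing the pieces and multiplying by (1/pi) gives b_5 = 16/(5*pi).

16/(5*pi)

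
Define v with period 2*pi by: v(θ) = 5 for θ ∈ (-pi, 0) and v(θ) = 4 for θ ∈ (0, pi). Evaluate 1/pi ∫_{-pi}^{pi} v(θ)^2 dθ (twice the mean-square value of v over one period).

1/pi ∫_{-pi}^{pi} v(θ)^2 dθ = 1/pi · (41*pi) = 41.

41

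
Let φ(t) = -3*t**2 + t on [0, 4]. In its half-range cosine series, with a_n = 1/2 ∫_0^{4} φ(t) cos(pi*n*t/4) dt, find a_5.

176/(25*pi**2)

a_5 = 1/2 ∫_0^{4} (-3*t**2 + t) cos(5*pi*t/4) dt.
Integrating by parts twice (tabular method), an antiderivative of (-3*t**2 + t) cos(5*pi*t/4) is -12*t**2*sin(5*pi*t/4)/(5*pi) + 4*t*sin(5*pi*t/4)/(5*pi) - 96*t*cos(5*pi*t/4)/(25*pi**2) + 384*sin(5*pi*t/4)/(125*pi**3) + 16*cos(5*pi*t/4)/(25*pi**2); evaluating from 0 to 4: ∫_{0}^{4} (-3*t**2 + t) cos(5*pi*t/4) dt = (368/(25*pi**2)) - (16/(25*pi**2)) = 352/(25*pi**2).
Hence a_5 = (1/2)·(352/(25*pi**2)) = 176/(25*pi**2).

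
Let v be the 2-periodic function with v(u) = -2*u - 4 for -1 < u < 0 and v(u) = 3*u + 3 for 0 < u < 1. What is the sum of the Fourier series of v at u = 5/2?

9/2

u = 5/2 differs from u = 1/2 by 1 full period(s), and the series is 2-periodic.
v is continuous at u = 1/2 with value 9/2, so the series converges to 9/2 there.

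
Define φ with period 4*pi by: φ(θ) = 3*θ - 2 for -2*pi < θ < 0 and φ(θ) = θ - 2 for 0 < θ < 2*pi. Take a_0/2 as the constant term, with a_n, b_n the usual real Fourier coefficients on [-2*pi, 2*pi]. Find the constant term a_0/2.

-pi - 2

a_0 = (1/(2*pi)) ∫_{-2*pi}^{2*pi} φ(θ) dθ = (1/(2*pi)) · (-4*pi*(2 + pi)) = -2*pi - 4.
So the constant term a_0/2 = -pi - 2.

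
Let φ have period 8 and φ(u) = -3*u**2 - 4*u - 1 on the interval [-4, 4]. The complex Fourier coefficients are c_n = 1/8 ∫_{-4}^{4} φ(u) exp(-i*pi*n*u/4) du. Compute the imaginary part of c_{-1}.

-16/pi

Since φ is real-valued, Im(c_{-1}) = -1/8 ∫_{-4}^{4} φ(u) sin(-pi*u/4) du = b_{1}/2.
Integrating by parts twice (tabular method), an antiderivative of (-3*u**2 - 4*u - 1) sin(-pi*u/4) is -12*u**2*cos(pi*u/4)/pi + 96*u*sin(pi*u/4)/pi**2 - 16*u*cos(pi*u/4)/pi + 64*sin(pi*u/4)/pi**2 - 4*cos(pi*u/4)/pi + 384*cos(pi*u/4)/pi**3; evaluating from -4 to 4: ∫_{-4}^{4} (-3*u**2 - 4*u - 1) sin(-pi*u/4) du = (-384/pi**3 + 260/pi) - (-384/pi**3 + 132/pi) = 128/pi.
Hence Im(c_{-1}) = (-1/8)·(128/pi) = -16/pi.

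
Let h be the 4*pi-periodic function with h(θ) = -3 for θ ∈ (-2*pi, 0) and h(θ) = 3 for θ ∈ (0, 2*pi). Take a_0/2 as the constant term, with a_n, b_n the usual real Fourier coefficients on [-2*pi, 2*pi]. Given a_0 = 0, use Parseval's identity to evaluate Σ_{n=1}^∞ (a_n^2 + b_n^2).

18

Parseval: a_0^2/2 + Σ_{n≥1} (a_n^2+b_n^2) = (1/(2*pi)) ∫_{-2*pi}^{2*pi} h(θ)^2 dθ = 18.
Subtract a_0^2/2 = 0: Σ (a_n^2+b_n^2) = 18.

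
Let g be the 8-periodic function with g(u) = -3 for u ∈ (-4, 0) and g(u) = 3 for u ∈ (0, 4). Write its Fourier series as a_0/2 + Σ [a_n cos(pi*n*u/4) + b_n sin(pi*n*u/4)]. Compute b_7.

b_7 = 1/4 ∫_{-4}^{4} g(u) sin(7*pi*u/4) du.
g is odd and sin(7*pi*u/4) is odd, so the integrand is even and b_7 = 1/2 ∫_0^{4} g(u) sin(7*pi*u/4) du.
Directly, an antiderivative of (3) sin(7*pi*u/4) is -12*cos(7*pi*u/4)/(7*pi); evaluating from 0 to 4: ∫_{0}^{4} (3) sin(7*pi*u/4) du = (12/(7*pi)) - (-12/(7*pi)) = 24/(7*pi).
Hence b_7 = (1/2)·(24/(7*pi)) = 12/(7*pi).

12/(7*pi)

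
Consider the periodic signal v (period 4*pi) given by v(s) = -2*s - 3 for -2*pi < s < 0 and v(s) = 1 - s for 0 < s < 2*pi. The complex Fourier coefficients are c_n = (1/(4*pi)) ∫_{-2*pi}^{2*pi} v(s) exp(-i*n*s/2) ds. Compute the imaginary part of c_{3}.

(-4/3 + pi)/pi

Since v is real-valued, Im(c_{3}) = -(1/(4*pi)) ∫_{-2*pi}^{2*pi} v(s) sin(3*s/2) ds = -b_{3}/2.
Split the integral at the breakpoints.
Integrating by parts (boundary term plus one more integral), an antiderivative of (-2*s - 3) sin(3*s/2) is 4*s*cos(3*s/2)/3 - 8*sin(3*s/2)/9 + 2*cos(3*s/2); evaluating from -2*pi to 0: ∫_{-2*pi}^{0} (-2*s - 3) sin(3*s/2) ds = (2) - (-2 + 8*pi/3) = 4 - 8*pi/3.
Integrating by parts (boundary term plus one more integral), an antiderivative of (1 - s) sin(3*s/2) is 2*s*cos(3*s/2)/3 - 4*sin(3*s/2)/9 - 2*cos(3*s/2)/3; evaluating from 0 to 2*pi: ∫_{0}^{2*pi} (1 - s) sin(3*s/2) ds = (2/3 - 4*pi/3) - (-2/3) = 4/3 - 4*pi/3.
So ∫_{-2*pi}^{2*pi} v(s) sin(3*s/2) ds = 16/3 - 4*pi.
Hence Im(c_{3}) = (-1/(4*pi))·(16/3 - 4*pi) = (-4/3 + pi)/pi.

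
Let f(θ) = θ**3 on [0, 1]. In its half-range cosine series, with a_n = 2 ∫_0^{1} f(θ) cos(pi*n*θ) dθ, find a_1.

a_1 = 2 ∫_0^{1} (θ**3) cos(pi*θ) dθ.
Integrating by parts three times (tabular method), an antiderivative of (θ**3) cos(pi*θ) is θ**3*sin(pi*θ)/pi + 3*θ**2*cos(pi*θ)/pi**2 - 6*θ*sin(pi*θ)/pi**3 - 6*cos(pi*θ)/pi**4; evaluating from 0 to 1: ∫_{0}^{1} (θ**3) cos(pi*θ) dθ = (3*(2 - pi**2)/pi**4) - (-6/pi**4) = 3*(4 - pi**2)/pi**4.
Hence a_1 = 2·(3*(4 - pi**2)/pi**4) = 6*(4 - pi**2)/pi**4.

6*(4 - pi**2)/pi**4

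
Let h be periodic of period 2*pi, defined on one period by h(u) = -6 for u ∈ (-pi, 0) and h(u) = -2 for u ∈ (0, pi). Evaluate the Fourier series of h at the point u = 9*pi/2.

-2

u = 9*pi/2 differs from u = pi/2 by 2 full period(s), and the series is 2*pi-periodic.
h is continuous at u = pi/2 with value -2, so the series converges to -2 there.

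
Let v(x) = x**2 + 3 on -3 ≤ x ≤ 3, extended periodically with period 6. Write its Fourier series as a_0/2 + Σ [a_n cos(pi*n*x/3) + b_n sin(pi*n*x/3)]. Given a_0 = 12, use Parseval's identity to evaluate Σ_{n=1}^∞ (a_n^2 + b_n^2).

72/5

Parseval: a_0^2/2 + Σ_{n≥1} (a_n^2+b_n^2) = 1/3 ∫_{-3}^{3} v(x)^2 dx = 432/5.
Subtract a_0^2/2 = 72: Σ (a_n^2+b_n^2) = 72/5.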